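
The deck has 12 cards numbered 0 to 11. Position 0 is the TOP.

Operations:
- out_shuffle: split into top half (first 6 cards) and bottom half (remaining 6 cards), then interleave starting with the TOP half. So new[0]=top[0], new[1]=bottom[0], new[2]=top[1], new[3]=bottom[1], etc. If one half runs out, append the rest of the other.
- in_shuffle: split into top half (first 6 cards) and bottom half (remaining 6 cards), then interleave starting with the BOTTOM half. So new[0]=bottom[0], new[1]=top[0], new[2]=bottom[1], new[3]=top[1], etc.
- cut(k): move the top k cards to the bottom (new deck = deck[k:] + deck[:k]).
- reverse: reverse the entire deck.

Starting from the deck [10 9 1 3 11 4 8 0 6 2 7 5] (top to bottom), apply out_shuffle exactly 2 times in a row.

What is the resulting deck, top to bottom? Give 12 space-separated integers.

Answer: 10 3 8 2 9 11 0 7 1 4 6 5

Derivation:
After op 1 (out_shuffle): [10 8 9 0 1 6 3 2 11 7 4 5]
After op 2 (out_shuffle): [10 3 8 2 9 11 0 7 1 4 6 5]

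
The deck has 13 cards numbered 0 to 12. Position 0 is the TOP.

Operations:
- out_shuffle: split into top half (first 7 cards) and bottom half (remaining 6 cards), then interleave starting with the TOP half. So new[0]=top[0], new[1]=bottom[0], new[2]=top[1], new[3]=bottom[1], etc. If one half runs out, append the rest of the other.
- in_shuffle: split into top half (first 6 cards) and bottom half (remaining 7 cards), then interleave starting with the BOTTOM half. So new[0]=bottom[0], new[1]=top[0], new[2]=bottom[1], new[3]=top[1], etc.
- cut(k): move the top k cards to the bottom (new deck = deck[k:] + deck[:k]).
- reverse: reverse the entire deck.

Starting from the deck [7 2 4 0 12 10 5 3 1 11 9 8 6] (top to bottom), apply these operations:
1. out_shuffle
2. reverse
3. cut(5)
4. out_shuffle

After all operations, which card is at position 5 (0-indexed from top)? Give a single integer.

Answer: 6

Derivation:
After op 1 (out_shuffle): [7 3 2 1 4 11 0 9 12 8 10 6 5]
After op 2 (reverse): [5 6 10 8 12 9 0 11 4 1 2 3 7]
After op 3 (cut(5)): [9 0 11 4 1 2 3 7 5 6 10 8 12]
After op 4 (out_shuffle): [9 7 0 5 11 6 4 10 1 8 2 12 3]
Position 5: card 6.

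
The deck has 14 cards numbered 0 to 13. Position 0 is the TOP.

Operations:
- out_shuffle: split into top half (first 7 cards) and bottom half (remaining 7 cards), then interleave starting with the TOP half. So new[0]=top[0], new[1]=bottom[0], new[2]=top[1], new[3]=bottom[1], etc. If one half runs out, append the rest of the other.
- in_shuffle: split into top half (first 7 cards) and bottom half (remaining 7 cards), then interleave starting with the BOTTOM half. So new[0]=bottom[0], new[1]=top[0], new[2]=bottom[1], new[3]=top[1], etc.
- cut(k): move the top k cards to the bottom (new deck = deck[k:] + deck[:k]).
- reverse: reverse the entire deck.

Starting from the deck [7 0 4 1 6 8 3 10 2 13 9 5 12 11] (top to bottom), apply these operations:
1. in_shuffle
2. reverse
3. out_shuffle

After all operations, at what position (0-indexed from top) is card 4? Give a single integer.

After op 1 (in_shuffle): [10 7 2 0 13 4 9 1 5 6 12 8 11 3]
After op 2 (reverse): [3 11 8 12 6 5 1 9 4 13 0 2 7 10]
After op 3 (out_shuffle): [3 9 11 4 8 13 12 0 6 2 5 7 1 10]
Card 4 is at position 3.

Answer: 3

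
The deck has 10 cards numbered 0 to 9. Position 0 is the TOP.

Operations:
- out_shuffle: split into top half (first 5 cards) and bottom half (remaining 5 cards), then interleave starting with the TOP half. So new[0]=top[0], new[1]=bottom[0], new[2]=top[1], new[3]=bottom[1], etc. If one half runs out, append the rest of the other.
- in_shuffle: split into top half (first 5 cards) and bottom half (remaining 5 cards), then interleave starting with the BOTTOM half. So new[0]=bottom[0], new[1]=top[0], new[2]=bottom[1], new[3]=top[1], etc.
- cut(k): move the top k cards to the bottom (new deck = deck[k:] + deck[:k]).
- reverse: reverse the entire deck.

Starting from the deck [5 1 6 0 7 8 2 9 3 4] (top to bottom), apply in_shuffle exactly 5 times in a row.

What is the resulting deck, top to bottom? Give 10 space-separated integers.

After op 1 (in_shuffle): [8 5 2 1 9 6 3 0 4 7]
After op 2 (in_shuffle): [6 8 3 5 0 2 4 1 7 9]
After op 3 (in_shuffle): [2 6 4 8 1 3 7 5 9 0]
After op 4 (in_shuffle): [3 2 7 6 5 4 9 8 0 1]
After op 5 (in_shuffle): [4 3 9 2 8 7 0 6 1 5]

Answer: 4 3 9 2 8 7 0 6 1 5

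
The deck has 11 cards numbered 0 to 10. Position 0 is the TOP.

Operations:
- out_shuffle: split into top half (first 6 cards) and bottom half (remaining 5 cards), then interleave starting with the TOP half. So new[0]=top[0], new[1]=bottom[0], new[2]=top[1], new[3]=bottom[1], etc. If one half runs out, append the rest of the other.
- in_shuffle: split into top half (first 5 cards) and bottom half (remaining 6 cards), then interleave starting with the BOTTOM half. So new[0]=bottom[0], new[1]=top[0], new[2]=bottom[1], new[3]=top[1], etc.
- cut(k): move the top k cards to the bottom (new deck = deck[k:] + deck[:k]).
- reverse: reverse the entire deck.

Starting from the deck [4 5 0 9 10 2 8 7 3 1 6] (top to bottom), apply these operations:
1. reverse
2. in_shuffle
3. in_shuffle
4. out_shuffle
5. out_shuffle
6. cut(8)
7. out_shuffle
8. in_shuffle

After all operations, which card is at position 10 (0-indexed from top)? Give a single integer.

Answer: 5

Derivation:
After op 1 (reverse): [6 1 3 7 8 2 10 9 0 5 4]
After op 2 (in_shuffle): [2 6 10 1 9 3 0 7 5 8 4]
After op 3 (in_shuffle): [3 2 0 6 7 10 5 1 8 9 4]
After op 4 (out_shuffle): [3 5 2 1 0 8 6 9 7 4 10]
After op 5 (out_shuffle): [3 6 5 9 2 7 1 4 0 10 8]
After op 6 (cut(8)): [0 10 8 3 6 5 9 2 7 1 4]
After op 7 (out_shuffle): [0 9 10 2 8 7 3 1 6 4 5]
After op 8 (in_shuffle): [7 0 3 9 1 10 6 2 4 8 5]
Position 10: card 5.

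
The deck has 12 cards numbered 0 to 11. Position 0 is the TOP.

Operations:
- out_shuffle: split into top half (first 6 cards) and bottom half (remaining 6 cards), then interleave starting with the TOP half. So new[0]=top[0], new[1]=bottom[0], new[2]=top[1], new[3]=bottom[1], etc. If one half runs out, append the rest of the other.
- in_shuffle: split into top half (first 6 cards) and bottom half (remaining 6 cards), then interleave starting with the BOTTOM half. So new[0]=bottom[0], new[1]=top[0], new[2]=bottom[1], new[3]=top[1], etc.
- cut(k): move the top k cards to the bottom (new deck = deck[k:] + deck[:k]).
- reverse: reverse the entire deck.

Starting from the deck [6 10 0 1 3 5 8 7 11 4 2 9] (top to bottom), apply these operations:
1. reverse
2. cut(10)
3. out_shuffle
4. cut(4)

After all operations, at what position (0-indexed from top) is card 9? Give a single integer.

After op 1 (reverse): [9 2 4 11 7 8 5 3 1 0 10 6]
After op 2 (cut(10)): [10 6 9 2 4 11 7 8 5 3 1 0]
After op 3 (out_shuffle): [10 7 6 8 9 5 2 3 4 1 11 0]
After op 4 (cut(4)): [9 5 2 3 4 1 11 0 10 7 6 8]
Card 9 is at position 0.

Answer: 0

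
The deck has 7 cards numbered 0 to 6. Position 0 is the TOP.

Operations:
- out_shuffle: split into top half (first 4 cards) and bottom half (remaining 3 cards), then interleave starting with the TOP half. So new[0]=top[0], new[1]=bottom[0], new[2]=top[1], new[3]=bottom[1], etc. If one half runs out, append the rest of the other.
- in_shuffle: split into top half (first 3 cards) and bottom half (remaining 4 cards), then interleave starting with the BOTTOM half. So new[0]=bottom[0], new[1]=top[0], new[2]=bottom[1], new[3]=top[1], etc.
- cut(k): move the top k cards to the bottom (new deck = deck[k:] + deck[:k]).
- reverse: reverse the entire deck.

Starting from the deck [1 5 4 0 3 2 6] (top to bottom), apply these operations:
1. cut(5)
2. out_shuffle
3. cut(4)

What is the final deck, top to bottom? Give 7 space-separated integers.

After op 1 (cut(5)): [2 6 1 5 4 0 3]
After op 2 (out_shuffle): [2 4 6 0 1 3 5]
After op 3 (cut(4)): [1 3 5 2 4 6 0]

Answer: 1 3 5 2 4 6 0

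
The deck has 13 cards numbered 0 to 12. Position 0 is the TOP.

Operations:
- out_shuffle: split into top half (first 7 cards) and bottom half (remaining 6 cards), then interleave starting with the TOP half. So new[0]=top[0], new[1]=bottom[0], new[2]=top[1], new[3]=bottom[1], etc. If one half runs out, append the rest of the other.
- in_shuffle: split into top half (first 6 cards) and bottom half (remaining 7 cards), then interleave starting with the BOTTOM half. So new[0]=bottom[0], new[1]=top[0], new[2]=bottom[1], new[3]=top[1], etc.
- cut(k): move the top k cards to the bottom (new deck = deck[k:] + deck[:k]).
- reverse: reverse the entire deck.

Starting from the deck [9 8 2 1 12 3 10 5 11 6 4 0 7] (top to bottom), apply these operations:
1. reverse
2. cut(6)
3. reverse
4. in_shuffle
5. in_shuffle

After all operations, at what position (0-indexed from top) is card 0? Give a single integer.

After op 1 (reverse): [7 0 4 6 11 5 10 3 12 1 2 8 9]
After op 2 (cut(6)): [10 3 12 1 2 8 9 7 0 4 6 11 5]
After op 3 (reverse): [5 11 6 4 0 7 9 8 2 1 12 3 10]
After op 4 (in_shuffle): [9 5 8 11 2 6 1 4 12 0 3 7 10]
After op 5 (in_shuffle): [1 9 4 5 12 8 0 11 3 2 7 6 10]
Card 0 is at position 6.

Answer: 6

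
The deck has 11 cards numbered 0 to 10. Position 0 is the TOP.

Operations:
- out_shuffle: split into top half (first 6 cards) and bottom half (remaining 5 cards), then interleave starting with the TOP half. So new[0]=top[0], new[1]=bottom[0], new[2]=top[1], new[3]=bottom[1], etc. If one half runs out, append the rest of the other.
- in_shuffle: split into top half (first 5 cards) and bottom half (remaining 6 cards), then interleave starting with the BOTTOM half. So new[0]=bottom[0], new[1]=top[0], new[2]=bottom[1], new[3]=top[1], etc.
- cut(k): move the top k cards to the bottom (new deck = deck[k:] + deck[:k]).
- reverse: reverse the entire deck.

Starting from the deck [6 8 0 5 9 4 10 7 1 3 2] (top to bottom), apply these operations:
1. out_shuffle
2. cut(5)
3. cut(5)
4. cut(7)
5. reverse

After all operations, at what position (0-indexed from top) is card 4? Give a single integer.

Answer: 6

Derivation:
After op 1 (out_shuffle): [6 10 8 7 0 1 5 3 9 2 4]
After op 2 (cut(5)): [1 5 3 9 2 4 6 10 8 7 0]
After op 3 (cut(5)): [4 6 10 8 7 0 1 5 3 9 2]
After op 4 (cut(7)): [5 3 9 2 4 6 10 8 7 0 1]
After op 5 (reverse): [1 0 7 8 10 6 4 2 9 3 5]
Card 4 is at position 6.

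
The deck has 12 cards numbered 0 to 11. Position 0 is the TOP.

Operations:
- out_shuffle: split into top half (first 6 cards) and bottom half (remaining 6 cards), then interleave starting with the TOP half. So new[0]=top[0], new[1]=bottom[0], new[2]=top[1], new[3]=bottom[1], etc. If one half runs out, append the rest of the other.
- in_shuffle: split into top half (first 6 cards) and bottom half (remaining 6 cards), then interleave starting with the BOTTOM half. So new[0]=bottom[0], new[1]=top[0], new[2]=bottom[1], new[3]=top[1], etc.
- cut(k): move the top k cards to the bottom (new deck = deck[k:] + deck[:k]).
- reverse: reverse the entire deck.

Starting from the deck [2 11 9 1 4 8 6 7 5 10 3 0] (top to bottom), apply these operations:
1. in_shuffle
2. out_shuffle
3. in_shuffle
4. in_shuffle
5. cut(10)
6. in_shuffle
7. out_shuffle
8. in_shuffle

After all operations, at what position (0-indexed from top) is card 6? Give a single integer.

Answer: 10

Derivation:
After op 1 (in_shuffle): [6 2 7 11 5 9 10 1 3 4 0 8]
After op 2 (out_shuffle): [6 10 2 1 7 3 11 4 5 0 9 8]
After op 3 (in_shuffle): [11 6 4 10 5 2 0 1 9 7 8 3]
After op 4 (in_shuffle): [0 11 1 6 9 4 7 10 8 5 3 2]
After op 5 (cut(10)): [3 2 0 11 1 6 9 4 7 10 8 5]
After op 6 (in_shuffle): [9 3 4 2 7 0 10 11 8 1 5 6]
After op 7 (out_shuffle): [9 10 3 11 4 8 2 1 7 5 0 6]
After op 8 (in_shuffle): [2 9 1 10 7 3 5 11 0 4 6 8]
Card 6 is at position 10.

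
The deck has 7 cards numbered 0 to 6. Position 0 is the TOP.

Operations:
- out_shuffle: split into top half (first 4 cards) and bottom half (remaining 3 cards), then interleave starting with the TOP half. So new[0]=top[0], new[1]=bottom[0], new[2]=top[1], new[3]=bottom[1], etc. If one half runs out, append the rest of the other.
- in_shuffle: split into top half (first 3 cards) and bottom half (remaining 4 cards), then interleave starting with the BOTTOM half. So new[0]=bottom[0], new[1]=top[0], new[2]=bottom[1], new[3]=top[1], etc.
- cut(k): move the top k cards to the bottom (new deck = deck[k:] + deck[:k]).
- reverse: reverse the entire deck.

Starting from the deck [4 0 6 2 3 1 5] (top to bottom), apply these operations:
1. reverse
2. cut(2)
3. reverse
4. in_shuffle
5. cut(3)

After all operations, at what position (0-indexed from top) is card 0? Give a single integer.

Answer: 4

Derivation:
After op 1 (reverse): [5 1 3 2 6 0 4]
After op 2 (cut(2)): [3 2 6 0 4 5 1]
After op 3 (reverse): [1 5 4 0 6 2 3]
After op 4 (in_shuffle): [0 1 6 5 2 4 3]
After op 5 (cut(3)): [5 2 4 3 0 1 6]
Card 0 is at position 4.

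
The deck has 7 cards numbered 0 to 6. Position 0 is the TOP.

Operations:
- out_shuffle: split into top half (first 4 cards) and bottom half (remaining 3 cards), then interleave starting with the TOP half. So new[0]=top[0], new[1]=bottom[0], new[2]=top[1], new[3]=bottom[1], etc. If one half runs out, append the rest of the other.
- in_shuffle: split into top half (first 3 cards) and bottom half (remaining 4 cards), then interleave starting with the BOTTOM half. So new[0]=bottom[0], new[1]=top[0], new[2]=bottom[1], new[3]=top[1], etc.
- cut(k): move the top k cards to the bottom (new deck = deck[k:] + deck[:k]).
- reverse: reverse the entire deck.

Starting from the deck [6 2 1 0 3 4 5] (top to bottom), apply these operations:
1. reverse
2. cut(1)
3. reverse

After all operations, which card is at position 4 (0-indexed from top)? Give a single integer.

Answer: 0

Derivation:
After op 1 (reverse): [5 4 3 0 1 2 6]
After op 2 (cut(1)): [4 3 0 1 2 6 5]
After op 3 (reverse): [5 6 2 1 0 3 4]
Position 4: card 0.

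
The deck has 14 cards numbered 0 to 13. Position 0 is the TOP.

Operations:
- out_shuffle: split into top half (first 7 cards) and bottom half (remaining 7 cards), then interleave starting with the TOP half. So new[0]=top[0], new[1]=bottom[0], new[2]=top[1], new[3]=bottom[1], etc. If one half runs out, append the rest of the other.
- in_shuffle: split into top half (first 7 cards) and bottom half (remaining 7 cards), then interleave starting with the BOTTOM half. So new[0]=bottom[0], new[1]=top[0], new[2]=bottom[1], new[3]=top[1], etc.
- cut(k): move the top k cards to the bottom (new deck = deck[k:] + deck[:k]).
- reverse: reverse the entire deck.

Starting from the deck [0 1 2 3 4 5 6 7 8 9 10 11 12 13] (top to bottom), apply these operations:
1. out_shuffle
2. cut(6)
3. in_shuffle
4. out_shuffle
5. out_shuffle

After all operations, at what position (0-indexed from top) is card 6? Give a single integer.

After op 1 (out_shuffle): [0 7 1 8 2 9 3 10 4 11 5 12 6 13]
After op 2 (cut(6)): [3 10 4 11 5 12 6 13 0 7 1 8 2 9]
After op 3 (in_shuffle): [13 3 0 10 7 4 1 11 8 5 2 12 9 6]
After op 4 (out_shuffle): [13 11 3 8 0 5 10 2 7 12 4 9 1 6]
After op 5 (out_shuffle): [13 2 11 7 3 12 8 4 0 9 5 1 10 6]
Card 6 is at position 13.

Answer: 13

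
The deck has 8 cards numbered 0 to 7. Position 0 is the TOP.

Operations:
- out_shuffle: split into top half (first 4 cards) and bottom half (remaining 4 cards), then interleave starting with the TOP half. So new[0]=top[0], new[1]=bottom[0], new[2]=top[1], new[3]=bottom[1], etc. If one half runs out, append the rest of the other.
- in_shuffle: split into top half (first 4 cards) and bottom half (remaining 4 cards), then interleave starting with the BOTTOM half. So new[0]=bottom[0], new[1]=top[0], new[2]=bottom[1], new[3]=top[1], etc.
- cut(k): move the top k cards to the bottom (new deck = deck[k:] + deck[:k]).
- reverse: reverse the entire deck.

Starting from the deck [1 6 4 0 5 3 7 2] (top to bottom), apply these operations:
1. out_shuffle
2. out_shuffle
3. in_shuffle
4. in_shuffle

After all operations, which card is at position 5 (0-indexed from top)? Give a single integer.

After op 1 (out_shuffle): [1 5 6 3 4 7 0 2]
After op 2 (out_shuffle): [1 4 5 7 6 0 3 2]
After op 3 (in_shuffle): [6 1 0 4 3 5 2 7]
After op 4 (in_shuffle): [3 6 5 1 2 0 7 4]
Position 5: card 0.

Answer: 0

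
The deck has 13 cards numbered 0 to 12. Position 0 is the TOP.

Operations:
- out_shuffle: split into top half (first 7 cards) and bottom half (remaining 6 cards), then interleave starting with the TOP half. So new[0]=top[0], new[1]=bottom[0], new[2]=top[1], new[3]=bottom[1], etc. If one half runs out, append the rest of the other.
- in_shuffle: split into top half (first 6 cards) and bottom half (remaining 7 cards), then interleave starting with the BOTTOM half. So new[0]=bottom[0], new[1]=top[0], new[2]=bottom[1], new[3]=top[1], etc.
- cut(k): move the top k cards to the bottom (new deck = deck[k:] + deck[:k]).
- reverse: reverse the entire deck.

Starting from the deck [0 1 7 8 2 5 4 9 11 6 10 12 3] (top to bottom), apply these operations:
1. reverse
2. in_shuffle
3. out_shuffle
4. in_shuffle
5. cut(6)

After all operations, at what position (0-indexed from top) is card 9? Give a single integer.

Answer: 0

Derivation:
After op 1 (reverse): [3 12 10 6 11 9 4 5 2 8 7 1 0]
After op 2 (in_shuffle): [4 3 5 12 2 10 8 6 7 11 1 9 0]
After op 3 (out_shuffle): [4 6 3 7 5 11 12 1 2 9 10 0 8]
After op 4 (in_shuffle): [12 4 1 6 2 3 9 7 10 5 0 11 8]
After op 5 (cut(6)): [9 7 10 5 0 11 8 12 4 1 6 2 3]
Card 9 is at position 0.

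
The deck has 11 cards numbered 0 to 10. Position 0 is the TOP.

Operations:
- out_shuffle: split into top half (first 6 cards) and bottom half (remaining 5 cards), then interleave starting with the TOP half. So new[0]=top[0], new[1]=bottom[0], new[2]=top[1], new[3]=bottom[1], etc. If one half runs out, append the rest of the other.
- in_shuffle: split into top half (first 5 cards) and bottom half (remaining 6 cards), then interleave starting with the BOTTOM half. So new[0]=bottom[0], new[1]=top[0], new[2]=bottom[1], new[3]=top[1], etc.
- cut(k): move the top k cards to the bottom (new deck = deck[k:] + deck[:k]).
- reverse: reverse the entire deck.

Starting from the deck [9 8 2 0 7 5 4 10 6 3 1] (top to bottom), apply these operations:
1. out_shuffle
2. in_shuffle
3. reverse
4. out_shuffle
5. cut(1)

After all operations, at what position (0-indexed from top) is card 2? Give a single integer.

Answer: 1

Derivation:
After op 1 (out_shuffle): [9 4 8 10 2 6 0 3 7 1 5]
After op 2 (in_shuffle): [6 9 0 4 3 8 7 10 1 2 5]
After op 3 (reverse): [5 2 1 10 7 8 3 4 0 9 6]
After op 4 (out_shuffle): [5 3 2 4 1 0 10 9 7 6 8]
After op 5 (cut(1)): [3 2 4 1 0 10 9 7 6 8 5]
Card 2 is at position 1.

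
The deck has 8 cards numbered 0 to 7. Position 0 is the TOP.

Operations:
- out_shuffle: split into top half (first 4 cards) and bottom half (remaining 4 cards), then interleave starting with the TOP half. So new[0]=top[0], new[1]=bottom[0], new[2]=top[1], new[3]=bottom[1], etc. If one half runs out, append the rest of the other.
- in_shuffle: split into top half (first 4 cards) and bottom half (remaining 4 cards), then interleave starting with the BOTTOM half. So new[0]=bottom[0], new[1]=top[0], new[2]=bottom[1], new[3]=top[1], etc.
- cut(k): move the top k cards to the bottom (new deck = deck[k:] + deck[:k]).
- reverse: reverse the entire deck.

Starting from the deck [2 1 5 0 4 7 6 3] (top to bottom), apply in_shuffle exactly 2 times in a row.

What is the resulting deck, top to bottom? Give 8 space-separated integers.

Answer: 6 4 5 2 3 7 0 1

Derivation:
After op 1 (in_shuffle): [4 2 7 1 6 5 3 0]
After op 2 (in_shuffle): [6 4 5 2 3 7 0 1]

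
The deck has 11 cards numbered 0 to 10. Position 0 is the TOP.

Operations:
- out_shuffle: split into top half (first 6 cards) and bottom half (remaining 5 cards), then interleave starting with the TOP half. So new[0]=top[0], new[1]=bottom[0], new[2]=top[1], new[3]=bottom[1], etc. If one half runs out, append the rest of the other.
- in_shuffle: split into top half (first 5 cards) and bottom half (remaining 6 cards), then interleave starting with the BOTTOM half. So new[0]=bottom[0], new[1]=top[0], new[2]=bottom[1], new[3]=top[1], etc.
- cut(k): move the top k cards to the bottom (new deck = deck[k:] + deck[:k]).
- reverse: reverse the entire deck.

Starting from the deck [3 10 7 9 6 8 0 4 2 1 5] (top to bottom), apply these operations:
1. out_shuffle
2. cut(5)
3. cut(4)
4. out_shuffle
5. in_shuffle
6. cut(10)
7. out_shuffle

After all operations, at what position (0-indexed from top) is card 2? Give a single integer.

After op 1 (out_shuffle): [3 0 10 4 7 2 9 1 6 5 8]
After op 2 (cut(5)): [2 9 1 6 5 8 3 0 10 4 7]
After op 3 (cut(4)): [5 8 3 0 10 4 7 2 9 1 6]
After op 4 (out_shuffle): [5 7 8 2 3 9 0 1 10 6 4]
After op 5 (in_shuffle): [9 5 0 7 1 8 10 2 6 3 4]
After op 6 (cut(10)): [4 9 5 0 7 1 8 10 2 6 3]
After op 7 (out_shuffle): [4 8 9 10 5 2 0 6 7 3 1]
Card 2 is at position 5.

Answer: 5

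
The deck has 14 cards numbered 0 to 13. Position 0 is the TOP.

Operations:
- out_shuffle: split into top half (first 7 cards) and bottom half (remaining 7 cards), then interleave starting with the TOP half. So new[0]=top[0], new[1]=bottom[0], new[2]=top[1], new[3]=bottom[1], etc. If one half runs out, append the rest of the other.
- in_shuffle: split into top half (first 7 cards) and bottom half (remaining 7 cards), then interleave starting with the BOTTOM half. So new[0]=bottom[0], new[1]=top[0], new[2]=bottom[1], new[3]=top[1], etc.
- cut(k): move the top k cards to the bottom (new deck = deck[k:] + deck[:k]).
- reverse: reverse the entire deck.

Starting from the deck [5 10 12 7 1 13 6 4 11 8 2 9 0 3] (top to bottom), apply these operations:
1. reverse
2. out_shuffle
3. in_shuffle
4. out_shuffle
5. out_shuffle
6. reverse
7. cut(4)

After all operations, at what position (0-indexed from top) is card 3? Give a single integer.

After op 1 (reverse): [3 0 9 2 8 11 4 6 13 1 7 12 10 5]
After op 2 (out_shuffle): [3 6 0 13 9 1 2 7 8 12 11 10 4 5]
After op 3 (in_shuffle): [7 3 8 6 12 0 11 13 10 9 4 1 5 2]
After op 4 (out_shuffle): [7 13 3 10 8 9 6 4 12 1 0 5 11 2]
After op 5 (out_shuffle): [7 4 13 12 3 1 10 0 8 5 9 11 6 2]
After op 6 (reverse): [2 6 11 9 5 8 0 10 1 3 12 13 4 7]
After op 7 (cut(4)): [5 8 0 10 1 3 12 13 4 7 2 6 11 9]
Card 3 is at position 5.

Answer: 5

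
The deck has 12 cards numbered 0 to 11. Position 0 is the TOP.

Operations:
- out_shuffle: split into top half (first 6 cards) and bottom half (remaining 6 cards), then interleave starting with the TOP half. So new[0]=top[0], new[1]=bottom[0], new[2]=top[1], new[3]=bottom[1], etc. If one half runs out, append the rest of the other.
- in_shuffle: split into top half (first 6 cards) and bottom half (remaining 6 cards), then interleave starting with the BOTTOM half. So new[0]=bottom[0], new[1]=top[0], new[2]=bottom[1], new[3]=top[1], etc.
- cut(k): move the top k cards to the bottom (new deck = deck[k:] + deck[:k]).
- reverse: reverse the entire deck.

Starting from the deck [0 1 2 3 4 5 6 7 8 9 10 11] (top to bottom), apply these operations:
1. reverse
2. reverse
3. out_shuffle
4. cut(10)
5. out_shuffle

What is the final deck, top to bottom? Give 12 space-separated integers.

After op 1 (reverse): [11 10 9 8 7 6 5 4 3 2 1 0]
After op 2 (reverse): [0 1 2 3 4 5 6 7 8 9 10 11]
After op 3 (out_shuffle): [0 6 1 7 2 8 3 9 4 10 5 11]
After op 4 (cut(10)): [5 11 0 6 1 7 2 8 3 9 4 10]
After op 5 (out_shuffle): [5 2 11 8 0 3 6 9 1 4 7 10]

Answer: 5 2 11 8 0 3 6 9 1 4 7 10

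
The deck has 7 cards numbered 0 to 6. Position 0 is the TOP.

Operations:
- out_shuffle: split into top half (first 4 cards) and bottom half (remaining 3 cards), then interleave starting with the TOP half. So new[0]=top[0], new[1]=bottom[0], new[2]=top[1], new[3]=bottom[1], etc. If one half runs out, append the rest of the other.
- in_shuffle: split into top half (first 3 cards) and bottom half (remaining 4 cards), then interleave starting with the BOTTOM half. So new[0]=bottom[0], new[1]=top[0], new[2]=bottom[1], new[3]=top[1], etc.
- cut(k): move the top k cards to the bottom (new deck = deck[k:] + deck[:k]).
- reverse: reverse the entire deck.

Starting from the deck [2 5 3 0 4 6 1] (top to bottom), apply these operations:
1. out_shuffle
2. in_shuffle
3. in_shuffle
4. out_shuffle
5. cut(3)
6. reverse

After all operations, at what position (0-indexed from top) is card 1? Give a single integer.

After op 1 (out_shuffle): [2 4 5 6 3 1 0]
After op 2 (in_shuffle): [6 2 3 4 1 5 0]
After op 3 (in_shuffle): [4 6 1 2 5 3 0]
After op 4 (out_shuffle): [4 5 6 3 1 0 2]
After op 5 (cut(3)): [3 1 0 2 4 5 6]
After op 6 (reverse): [6 5 4 2 0 1 3]
Card 1 is at position 5.

Answer: 5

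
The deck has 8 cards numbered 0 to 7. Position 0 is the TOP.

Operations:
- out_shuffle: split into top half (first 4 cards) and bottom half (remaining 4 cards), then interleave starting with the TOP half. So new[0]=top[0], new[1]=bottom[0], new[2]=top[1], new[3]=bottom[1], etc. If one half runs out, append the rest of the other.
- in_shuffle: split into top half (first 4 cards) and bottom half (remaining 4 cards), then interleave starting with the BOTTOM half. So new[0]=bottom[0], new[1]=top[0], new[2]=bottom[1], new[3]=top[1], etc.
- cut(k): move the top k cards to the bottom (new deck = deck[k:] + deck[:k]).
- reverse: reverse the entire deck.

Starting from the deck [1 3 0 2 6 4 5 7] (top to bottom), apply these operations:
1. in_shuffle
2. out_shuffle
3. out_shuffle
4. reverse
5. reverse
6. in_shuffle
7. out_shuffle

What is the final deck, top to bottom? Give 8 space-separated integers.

After op 1 (in_shuffle): [6 1 4 3 5 0 7 2]
After op 2 (out_shuffle): [6 5 1 0 4 7 3 2]
After op 3 (out_shuffle): [6 4 5 7 1 3 0 2]
After op 4 (reverse): [2 0 3 1 7 5 4 6]
After op 5 (reverse): [6 4 5 7 1 3 0 2]
After op 6 (in_shuffle): [1 6 3 4 0 5 2 7]
After op 7 (out_shuffle): [1 0 6 5 3 2 4 7]

Answer: 1 0 6 5 3 2 4 7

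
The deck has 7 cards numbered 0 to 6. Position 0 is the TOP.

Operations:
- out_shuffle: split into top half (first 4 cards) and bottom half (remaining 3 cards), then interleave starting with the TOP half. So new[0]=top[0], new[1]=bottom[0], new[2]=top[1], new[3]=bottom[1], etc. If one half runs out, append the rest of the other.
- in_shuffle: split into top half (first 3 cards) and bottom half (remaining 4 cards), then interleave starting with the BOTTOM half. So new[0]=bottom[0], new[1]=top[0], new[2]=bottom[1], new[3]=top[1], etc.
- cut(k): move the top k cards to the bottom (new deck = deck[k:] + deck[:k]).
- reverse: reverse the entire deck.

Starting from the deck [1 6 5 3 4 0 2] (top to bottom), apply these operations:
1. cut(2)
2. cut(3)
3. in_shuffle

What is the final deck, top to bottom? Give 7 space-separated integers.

Answer: 6 0 5 2 3 1 4

Derivation:
After op 1 (cut(2)): [5 3 4 0 2 1 6]
After op 2 (cut(3)): [0 2 1 6 5 3 4]
After op 3 (in_shuffle): [6 0 5 2 3 1 4]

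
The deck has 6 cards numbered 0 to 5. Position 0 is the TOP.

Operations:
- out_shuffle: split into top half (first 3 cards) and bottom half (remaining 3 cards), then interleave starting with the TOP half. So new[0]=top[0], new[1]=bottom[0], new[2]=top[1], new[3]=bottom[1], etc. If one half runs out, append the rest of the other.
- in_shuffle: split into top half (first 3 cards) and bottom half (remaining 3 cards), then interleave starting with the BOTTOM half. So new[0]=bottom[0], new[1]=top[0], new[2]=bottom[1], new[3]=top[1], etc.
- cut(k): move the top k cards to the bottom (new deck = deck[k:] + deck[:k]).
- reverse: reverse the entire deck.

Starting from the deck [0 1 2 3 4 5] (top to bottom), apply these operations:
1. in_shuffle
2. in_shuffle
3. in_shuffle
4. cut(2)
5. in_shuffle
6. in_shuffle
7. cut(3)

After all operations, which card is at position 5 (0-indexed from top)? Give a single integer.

Answer: 1

Derivation:
After op 1 (in_shuffle): [3 0 4 1 5 2]
After op 2 (in_shuffle): [1 3 5 0 2 4]
After op 3 (in_shuffle): [0 1 2 3 4 5]
After op 4 (cut(2)): [2 3 4 5 0 1]
After op 5 (in_shuffle): [5 2 0 3 1 4]
After op 6 (in_shuffle): [3 5 1 2 4 0]
After op 7 (cut(3)): [2 4 0 3 5 1]
Position 5: card 1.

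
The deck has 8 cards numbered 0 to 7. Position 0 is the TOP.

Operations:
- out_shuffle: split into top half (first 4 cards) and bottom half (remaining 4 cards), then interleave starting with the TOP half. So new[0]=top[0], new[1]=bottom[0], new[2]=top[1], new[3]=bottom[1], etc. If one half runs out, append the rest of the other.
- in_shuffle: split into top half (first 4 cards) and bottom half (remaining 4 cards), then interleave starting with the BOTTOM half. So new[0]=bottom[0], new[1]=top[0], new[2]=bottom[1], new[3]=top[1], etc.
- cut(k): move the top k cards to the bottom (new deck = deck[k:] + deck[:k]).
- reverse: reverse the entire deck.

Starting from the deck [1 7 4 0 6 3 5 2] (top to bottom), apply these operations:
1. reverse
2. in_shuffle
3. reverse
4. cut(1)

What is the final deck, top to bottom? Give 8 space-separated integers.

After op 1 (reverse): [2 5 3 6 0 4 7 1]
After op 2 (in_shuffle): [0 2 4 5 7 3 1 6]
After op 3 (reverse): [6 1 3 7 5 4 2 0]
After op 4 (cut(1)): [1 3 7 5 4 2 0 6]

Answer: 1 3 7 5 4 2 0 6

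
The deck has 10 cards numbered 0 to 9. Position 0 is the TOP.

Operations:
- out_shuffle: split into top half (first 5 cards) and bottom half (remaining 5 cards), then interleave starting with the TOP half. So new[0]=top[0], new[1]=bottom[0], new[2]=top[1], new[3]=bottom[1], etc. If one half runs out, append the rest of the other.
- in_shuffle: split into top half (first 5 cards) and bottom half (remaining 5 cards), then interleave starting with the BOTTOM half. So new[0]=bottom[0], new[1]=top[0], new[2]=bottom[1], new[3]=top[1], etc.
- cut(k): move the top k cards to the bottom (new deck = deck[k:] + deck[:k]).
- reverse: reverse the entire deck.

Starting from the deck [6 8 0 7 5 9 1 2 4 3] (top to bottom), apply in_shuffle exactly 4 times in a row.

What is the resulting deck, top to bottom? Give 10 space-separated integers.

Answer: 4 1 5 0 6 3 2 9 7 8

Derivation:
After op 1 (in_shuffle): [9 6 1 8 2 0 4 7 3 5]
After op 2 (in_shuffle): [0 9 4 6 7 1 3 8 5 2]
After op 3 (in_shuffle): [1 0 3 9 8 4 5 6 2 7]
After op 4 (in_shuffle): [4 1 5 0 6 3 2 9 7 8]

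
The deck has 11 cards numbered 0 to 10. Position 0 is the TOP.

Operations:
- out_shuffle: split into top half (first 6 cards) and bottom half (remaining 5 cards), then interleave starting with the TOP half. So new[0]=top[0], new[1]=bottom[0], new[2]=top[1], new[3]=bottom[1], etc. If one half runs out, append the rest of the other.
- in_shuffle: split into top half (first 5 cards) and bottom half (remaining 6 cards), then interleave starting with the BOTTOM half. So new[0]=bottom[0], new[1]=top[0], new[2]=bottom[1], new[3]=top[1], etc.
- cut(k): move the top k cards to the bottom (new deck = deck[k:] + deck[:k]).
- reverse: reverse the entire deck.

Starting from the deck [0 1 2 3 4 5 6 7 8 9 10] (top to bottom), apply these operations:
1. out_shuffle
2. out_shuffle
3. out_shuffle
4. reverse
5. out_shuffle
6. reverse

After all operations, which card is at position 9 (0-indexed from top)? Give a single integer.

Answer: 6

Derivation:
After op 1 (out_shuffle): [0 6 1 7 2 8 3 9 4 10 5]
After op 2 (out_shuffle): [0 3 6 9 1 4 7 10 2 5 8]
After op 3 (out_shuffle): [0 7 3 10 6 2 9 5 1 8 4]
After op 4 (reverse): [4 8 1 5 9 2 6 10 3 7 0]
After op 5 (out_shuffle): [4 6 8 10 1 3 5 7 9 0 2]
After op 6 (reverse): [2 0 9 7 5 3 1 10 8 6 4]
Position 9: card 6.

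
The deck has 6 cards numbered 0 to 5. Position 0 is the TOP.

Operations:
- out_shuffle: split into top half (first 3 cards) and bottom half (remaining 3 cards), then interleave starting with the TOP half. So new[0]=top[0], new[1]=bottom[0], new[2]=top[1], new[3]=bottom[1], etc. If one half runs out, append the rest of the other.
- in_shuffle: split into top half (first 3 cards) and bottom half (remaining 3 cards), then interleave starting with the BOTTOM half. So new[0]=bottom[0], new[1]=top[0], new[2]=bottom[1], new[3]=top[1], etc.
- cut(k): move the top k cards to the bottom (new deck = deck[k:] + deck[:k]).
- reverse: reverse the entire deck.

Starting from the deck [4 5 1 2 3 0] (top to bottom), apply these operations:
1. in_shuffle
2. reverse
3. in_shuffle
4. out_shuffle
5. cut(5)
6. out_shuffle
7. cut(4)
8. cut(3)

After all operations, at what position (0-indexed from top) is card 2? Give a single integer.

After op 1 (in_shuffle): [2 4 3 5 0 1]
After op 2 (reverse): [1 0 5 3 4 2]
After op 3 (in_shuffle): [3 1 4 0 2 5]
After op 4 (out_shuffle): [3 0 1 2 4 5]
After op 5 (cut(5)): [5 3 0 1 2 4]
After op 6 (out_shuffle): [5 1 3 2 0 4]
After op 7 (cut(4)): [0 4 5 1 3 2]
After op 8 (cut(3)): [1 3 2 0 4 5]
Card 2 is at position 2.

Answer: 2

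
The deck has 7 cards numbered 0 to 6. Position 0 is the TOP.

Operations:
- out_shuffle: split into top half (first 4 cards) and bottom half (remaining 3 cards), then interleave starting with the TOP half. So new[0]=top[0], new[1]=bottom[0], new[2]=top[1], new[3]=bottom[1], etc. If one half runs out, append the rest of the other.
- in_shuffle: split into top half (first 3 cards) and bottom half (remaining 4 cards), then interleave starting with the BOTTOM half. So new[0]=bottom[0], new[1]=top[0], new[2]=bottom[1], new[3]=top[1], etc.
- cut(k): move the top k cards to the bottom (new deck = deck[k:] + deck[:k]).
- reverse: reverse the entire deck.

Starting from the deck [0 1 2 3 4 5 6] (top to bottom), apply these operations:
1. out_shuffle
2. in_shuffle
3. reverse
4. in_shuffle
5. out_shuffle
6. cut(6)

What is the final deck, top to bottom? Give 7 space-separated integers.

After op 1 (out_shuffle): [0 4 1 5 2 6 3]
After op 2 (in_shuffle): [5 0 2 4 6 1 3]
After op 3 (reverse): [3 1 6 4 2 0 5]
After op 4 (in_shuffle): [4 3 2 1 0 6 5]
After op 5 (out_shuffle): [4 0 3 6 2 5 1]
After op 6 (cut(6)): [1 4 0 3 6 2 5]

Answer: 1 4 0 3 6 2 5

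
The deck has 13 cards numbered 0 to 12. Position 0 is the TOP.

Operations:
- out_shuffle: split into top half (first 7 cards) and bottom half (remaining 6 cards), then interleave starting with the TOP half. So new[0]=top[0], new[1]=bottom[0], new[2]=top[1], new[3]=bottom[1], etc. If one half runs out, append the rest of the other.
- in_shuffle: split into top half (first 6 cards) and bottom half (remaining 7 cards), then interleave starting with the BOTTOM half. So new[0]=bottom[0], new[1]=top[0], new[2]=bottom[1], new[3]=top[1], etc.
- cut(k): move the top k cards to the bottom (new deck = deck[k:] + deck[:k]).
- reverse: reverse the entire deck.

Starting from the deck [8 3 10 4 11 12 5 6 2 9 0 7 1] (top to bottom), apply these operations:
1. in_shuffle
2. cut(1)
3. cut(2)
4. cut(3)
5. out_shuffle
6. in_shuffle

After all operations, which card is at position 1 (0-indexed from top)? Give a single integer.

Answer: 9

Derivation:
After op 1 (in_shuffle): [5 8 6 3 2 10 9 4 0 11 7 12 1]
After op 2 (cut(1)): [8 6 3 2 10 9 4 0 11 7 12 1 5]
After op 3 (cut(2)): [3 2 10 9 4 0 11 7 12 1 5 8 6]
After op 4 (cut(3)): [9 4 0 11 7 12 1 5 8 6 3 2 10]
After op 5 (out_shuffle): [9 5 4 8 0 6 11 3 7 2 12 10 1]
After op 6 (in_shuffle): [11 9 3 5 7 4 2 8 12 0 10 6 1]
Position 1: card 9.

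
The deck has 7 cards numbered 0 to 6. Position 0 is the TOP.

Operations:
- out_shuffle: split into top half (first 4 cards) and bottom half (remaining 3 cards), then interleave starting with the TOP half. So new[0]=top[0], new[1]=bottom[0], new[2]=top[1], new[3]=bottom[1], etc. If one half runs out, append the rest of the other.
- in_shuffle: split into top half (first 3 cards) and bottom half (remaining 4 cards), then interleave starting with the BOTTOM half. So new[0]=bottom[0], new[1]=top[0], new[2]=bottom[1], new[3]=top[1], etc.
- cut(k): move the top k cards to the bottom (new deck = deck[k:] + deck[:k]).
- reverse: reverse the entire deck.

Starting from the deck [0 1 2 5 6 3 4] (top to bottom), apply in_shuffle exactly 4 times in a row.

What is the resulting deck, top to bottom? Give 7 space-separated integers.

After op 1 (in_shuffle): [5 0 6 1 3 2 4]
After op 2 (in_shuffle): [1 5 3 0 2 6 4]
After op 3 (in_shuffle): [0 1 2 5 6 3 4]
After op 4 (in_shuffle): [5 0 6 1 3 2 4]

Answer: 5 0 6 1 3 2 4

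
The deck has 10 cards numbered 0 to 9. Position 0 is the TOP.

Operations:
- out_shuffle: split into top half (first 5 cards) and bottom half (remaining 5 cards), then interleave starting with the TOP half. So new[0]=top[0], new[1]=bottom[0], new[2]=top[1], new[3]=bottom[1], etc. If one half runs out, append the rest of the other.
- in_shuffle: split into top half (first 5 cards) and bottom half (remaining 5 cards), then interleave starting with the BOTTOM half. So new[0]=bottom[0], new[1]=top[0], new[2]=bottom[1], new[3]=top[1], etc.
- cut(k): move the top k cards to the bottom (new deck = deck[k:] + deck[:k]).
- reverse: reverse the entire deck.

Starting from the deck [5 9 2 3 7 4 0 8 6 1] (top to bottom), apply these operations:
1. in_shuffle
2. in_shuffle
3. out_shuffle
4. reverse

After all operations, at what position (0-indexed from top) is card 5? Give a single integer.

Answer: 3

Derivation:
After op 1 (in_shuffle): [4 5 0 9 8 2 6 3 1 7]
After op 2 (in_shuffle): [2 4 6 5 3 0 1 9 7 8]
After op 3 (out_shuffle): [2 0 4 1 6 9 5 7 3 8]
After op 4 (reverse): [8 3 7 5 9 6 1 4 0 2]
Card 5 is at position 3.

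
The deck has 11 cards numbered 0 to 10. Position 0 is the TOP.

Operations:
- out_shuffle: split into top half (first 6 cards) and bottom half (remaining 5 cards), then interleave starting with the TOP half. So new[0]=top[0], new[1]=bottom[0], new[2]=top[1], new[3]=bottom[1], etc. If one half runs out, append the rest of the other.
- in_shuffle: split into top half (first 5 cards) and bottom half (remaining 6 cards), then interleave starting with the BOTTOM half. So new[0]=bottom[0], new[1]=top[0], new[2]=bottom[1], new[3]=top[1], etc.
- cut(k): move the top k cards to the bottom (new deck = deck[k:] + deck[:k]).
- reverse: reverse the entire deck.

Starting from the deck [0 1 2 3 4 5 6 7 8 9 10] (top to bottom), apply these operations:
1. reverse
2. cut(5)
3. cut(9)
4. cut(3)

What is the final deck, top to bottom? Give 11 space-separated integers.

After op 1 (reverse): [10 9 8 7 6 5 4 3 2 1 0]
After op 2 (cut(5)): [5 4 3 2 1 0 10 9 8 7 6]
After op 3 (cut(9)): [7 6 5 4 3 2 1 0 10 9 8]
After op 4 (cut(3)): [4 3 2 1 0 10 9 8 7 6 5]

Answer: 4 3 2 1 0 10 9 8 7 6 5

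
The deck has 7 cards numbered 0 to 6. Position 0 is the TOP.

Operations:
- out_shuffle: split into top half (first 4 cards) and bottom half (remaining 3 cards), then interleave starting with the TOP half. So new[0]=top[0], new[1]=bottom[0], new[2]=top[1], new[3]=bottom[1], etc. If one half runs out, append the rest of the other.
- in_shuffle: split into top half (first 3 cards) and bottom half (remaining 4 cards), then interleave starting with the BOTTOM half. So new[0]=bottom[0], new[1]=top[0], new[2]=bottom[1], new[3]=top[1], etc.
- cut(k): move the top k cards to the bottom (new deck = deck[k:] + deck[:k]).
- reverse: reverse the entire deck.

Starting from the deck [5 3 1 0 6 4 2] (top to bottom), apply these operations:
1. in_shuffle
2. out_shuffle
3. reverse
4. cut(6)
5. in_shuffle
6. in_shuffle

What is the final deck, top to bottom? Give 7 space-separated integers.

After op 1 (in_shuffle): [0 5 6 3 4 1 2]
After op 2 (out_shuffle): [0 4 5 1 6 2 3]
After op 3 (reverse): [3 2 6 1 5 4 0]
After op 4 (cut(6)): [0 3 2 6 1 5 4]
After op 5 (in_shuffle): [6 0 1 3 5 2 4]
After op 6 (in_shuffle): [3 6 5 0 2 1 4]

Answer: 3 6 5 0 2 1 4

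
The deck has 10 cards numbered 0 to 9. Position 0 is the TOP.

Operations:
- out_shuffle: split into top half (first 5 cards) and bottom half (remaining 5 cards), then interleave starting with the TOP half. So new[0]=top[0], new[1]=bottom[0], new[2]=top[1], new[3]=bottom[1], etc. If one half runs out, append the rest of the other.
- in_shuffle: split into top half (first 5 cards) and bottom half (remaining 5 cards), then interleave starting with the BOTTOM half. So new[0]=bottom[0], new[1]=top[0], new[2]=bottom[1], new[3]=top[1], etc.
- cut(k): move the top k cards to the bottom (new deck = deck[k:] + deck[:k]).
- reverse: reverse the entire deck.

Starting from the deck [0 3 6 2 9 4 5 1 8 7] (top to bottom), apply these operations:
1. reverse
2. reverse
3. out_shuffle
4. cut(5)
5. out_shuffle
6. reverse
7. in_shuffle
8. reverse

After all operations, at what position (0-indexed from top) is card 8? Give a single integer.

Answer: 9

Derivation:
After op 1 (reverse): [7 8 1 5 4 9 2 6 3 0]
After op 2 (reverse): [0 3 6 2 9 4 5 1 8 7]
After op 3 (out_shuffle): [0 4 3 5 6 1 2 8 9 7]
After op 4 (cut(5)): [1 2 8 9 7 0 4 3 5 6]
After op 5 (out_shuffle): [1 0 2 4 8 3 9 5 7 6]
After op 6 (reverse): [6 7 5 9 3 8 4 2 0 1]
After op 7 (in_shuffle): [8 6 4 7 2 5 0 9 1 3]
After op 8 (reverse): [3 1 9 0 5 2 7 4 6 8]
Card 8 is at position 9.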